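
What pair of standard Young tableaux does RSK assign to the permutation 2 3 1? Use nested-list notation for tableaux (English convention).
Insert each entry of the permutation into P by Schensted row insertion, recording in Q the position of each new cell.

Insert 2: appended to row 1. P = [[2]].
Insert 3: appended to row 1. P = [[2, 3]].
Insert 1: 1 bumps 2 from row 1; 2 starts row 2. P = [[1, 3], [2]].

So P = [[1, 3], [2]], Q = [[1, 2], [3]].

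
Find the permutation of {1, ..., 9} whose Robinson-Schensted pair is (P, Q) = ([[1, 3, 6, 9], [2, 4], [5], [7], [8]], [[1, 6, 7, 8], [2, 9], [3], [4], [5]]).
8 7 5 2 1 4 6 9 3

Reverse the RSK construction: for i from n down to 1, find the cell of Q containing i, remove the entry at that cell from P, and reverse-bump it up through P; the value ejected from row 1 is w(i).

Step i=9: Q has 9 at row 2, column 2; remove 4 from row 2 of P and reverse-bump: 4 enters row 1 and ejects 3. So w(9) = 3. P is now [[1, 4, 6, 9], [2], [5], [7], [8]].
Step i=8: Q has 8 at row 1, column 4; remove that cell from P, ejecting 9. So w(8) = 9. P is now [[1, 4, 6], [2], [5], [7], [8]].
Step i=7: Q has 7 at row 1, column 3; remove that cell from P, ejecting 6. So w(7) = 6. P is now [[1, 4], [2], [5], [7], [8]].
Step i=6: Q has 6 at row 1, column 2; remove that cell from P, ejecting 4. So w(6) = 4. P is now [[1], [2], [5], [7], [8]].
Step i=5: Q has 5 at row 5, column 1; remove 8 from row 5 of P and reverse-bump: 8 enters row 4 and ejects 7; 7 enters row 3 and ejects 5; 5 enters row 2 and ejects 2; 2 enters row 1 and ejects 1. So w(5) = 1. P is now [[2], [5], [7], [8]].
Step i=4: Q has 4 at row 4, column 1; remove 8 from row 4 of P and reverse-bump: 8 enters row 3 and ejects 7; 7 enters row 2 and ejects 5; 5 enters row 1 and ejects 2. So w(4) = 2. P is now [[5], [7], [8]].
Step i=3: Q has 3 at row 3, column 1; remove 8 from row 3 of P and reverse-bump: 8 enters row 2 and ejects 7; 7 enters row 1 and ejects 5. So w(3) = 5. P is now [[7], [8]].
Step i=2: Q has 2 at row 2, column 1; remove 8 from row 2 of P and reverse-bump: 8 enters row 1 and ejects 7. So w(2) = 7. P is now [[8]].
Step i=1: Q has 1 at row 1, column 1; remove that cell from P, ejecting 8. So w(1) = 8. P is now [].

So w = 8 7 5 2 1 4 6 9 3.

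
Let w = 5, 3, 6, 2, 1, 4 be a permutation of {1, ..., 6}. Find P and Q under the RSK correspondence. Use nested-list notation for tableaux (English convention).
Insert each entry of the permutation into P by Schensted row insertion, recording in Q the position of each new cell.

Insert 5: appended to row 1. P = [[5]].
Insert 3: 3 bumps 5 from row 1; 5 starts row 2. P = [[3], [5]].
Insert 6: appended to row 1. P = [[3, 6], [5]].
Insert 2: 2 bumps 3 from row 1; 3 bumps 5 from row 2; 5 starts row 3. P = [[2, 6], [3], [5]].
Insert 1: 1 bumps 2 from row 1; 2 bumps 3 from row 2; 3 bumps 5 from row 3; 5 starts row 4. P = [[1, 6], [2], [3], [5]].
Insert 4: 4 bumps 6 from row 1; 6 appends to row 2. P = [[1, 4], [2, 6], [3], [5]].

So P = [[1, 4], [2, 6], [3], [5]], Q = [[1, 3], [2, 6], [4], [5]].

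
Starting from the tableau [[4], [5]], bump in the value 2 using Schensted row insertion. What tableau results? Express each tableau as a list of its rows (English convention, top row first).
In row 1, 2 replaces 4 (the leftmost entry greater than 2); 4 is bumped to row 2. In row 2, 4 replaces 5 (the leftmost entry greater than 4); 5 is bumped to row 3. 5 starts a new row 3. The new tableau is [[2], [4], [5]].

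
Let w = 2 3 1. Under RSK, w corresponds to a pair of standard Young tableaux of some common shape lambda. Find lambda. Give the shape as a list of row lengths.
[2, 1]

Row-insert each entry into an empty tableau.

After inserting 2: P = [[2]].
After inserting 3: P = [[2, 3]].
After inserting 1: P = [[1, 3], [2]].

The final insertion tableau P = [[1, 3], [2]] has shape [2, 1].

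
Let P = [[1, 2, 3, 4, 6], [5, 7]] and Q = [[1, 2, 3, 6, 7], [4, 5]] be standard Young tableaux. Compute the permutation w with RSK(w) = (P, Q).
1 5 7 2 3 4 6

Reverse the RSK construction: for i from n down to 1, find the cell of Q containing i, remove the entry at that cell from P, and reverse-bump it up through P; the value ejected from row 1 is w(i).

Step i=7: Q has 7 at row 1, column 5; remove that cell from P, ejecting 6. So w(7) = 6. P is now [[1, 2, 3, 4], [5, 7]].
Step i=6: Q has 6 at row 1, column 4; remove that cell from P, ejecting 4. So w(6) = 4. P is now [[1, 2, 3], [5, 7]].
Step i=5: Q has 5 at row 2, column 2; remove 7 from row 2 of P and reverse-bump: 7 enters row 1 and ejects 3. So w(5) = 3. P is now [[1, 2, 7], [5]].
Step i=4: Q has 4 at row 2, column 1; remove 5 from row 2 of P and reverse-bump: 5 enters row 1 and ejects 2. So w(4) = 2. P is now [[1, 5, 7]].
Step i=3: Q has 3 at row 1, column 3; remove that cell from P, ejecting 7. So w(3) = 7. P is now [[1, 5]].
Step i=2: Q has 2 at row 1, column 2; remove that cell from P, ejecting 5. So w(2) = 5. P is now [[1]].
Step i=1: Q has 1 at row 1, column 1; remove that cell from P, ejecting 1. So w(1) = 1. P is now [].

So w = 1 5 7 2 3 4 6.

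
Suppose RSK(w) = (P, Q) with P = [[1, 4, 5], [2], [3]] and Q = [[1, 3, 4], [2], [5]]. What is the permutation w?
3 2 4 5 1

Reverse the RSK construction: for i from n down to 1, find the cell of Q containing i, remove the entry at that cell from P, and reverse-bump it up through P; the value ejected from row 1 is w(i).

Step i=5: Q has 5 at row 3, column 1; remove 3 from row 3 of P and reverse-bump: 3 enters row 2 and ejects 2; 2 enters row 1 and ejects 1. So w(5) = 1. P is now [[2, 4, 5], [3]].
Step i=4: Q has 4 at row 1, column 3; remove that cell from P, ejecting 5. So w(4) = 5. P is now [[2, 4], [3]].
Step i=3: Q has 3 at row 1, column 2; remove that cell from P, ejecting 4. So w(3) = 4. P is now [[2], [3]].
Step i=2: Q has 2 at row 2, column 1; remove 3 from row 2 of P and reverse-bump: 3 enters row 1 and ejects 2. So w(2) = 2. P is now [[3]].
Step i=1: Q has 1 at row 1, column 1; remove that cell from P, ejecting 3. So w(1) = 3. P is now [].

So w = 3 2 4 5 1.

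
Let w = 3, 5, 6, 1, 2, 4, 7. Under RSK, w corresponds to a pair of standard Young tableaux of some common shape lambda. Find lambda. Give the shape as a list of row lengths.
[4, 3]

Row-insert each entry into an empty tableau.

After inserting 3: P = [[3]].
After inserting 5: P = [[3, 5]].
After inserting 6: P = [[3, 5, 6]].
After inserting 1: P = [[1, 5, 6], [3]].
After inserting 2: P = [[1, 2, 6], [3, 5]].
After inserting 4: P = [[1, 2, 4], [3, 5, 6]].
After inserting 7: P = [[1, 2, 4, 7], [3, 5, 6]].

The final insertion tableau P = [[1, 2, 4, 7], [3, 5, 6]] has shape [4, 3].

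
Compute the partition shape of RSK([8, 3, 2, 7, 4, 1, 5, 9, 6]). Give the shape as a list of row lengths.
Row-insert each entry into an empty tableau.

After inserting 8: P = [[8]].
After inserting 3: P = [[3], [8]].
After inserting 2: P = [[2], [3], [8]].
After inserting 7: P = [[2, 7], [3], [8]].
After inserting 4: P = [[2, 4], [3, 7], [8]].
After inserting 1: P = [[1, 4], [2, 7], [3], [8]].
After inserting 5: P = [[1, 4, 5], [2, 7], [3], [8]].
After inserting 9: P = [[1, 4, 5, 9], [2, 7], [3], [8]].
After inserting 6: P = [[1, 4, 5, 6], [2, 7, 9], [3], [8]].

The final insertion tableau P = [[1, 4, 5, 6], [2, 7, 9], [3], [8]] has shape [4, 3, 1, 1].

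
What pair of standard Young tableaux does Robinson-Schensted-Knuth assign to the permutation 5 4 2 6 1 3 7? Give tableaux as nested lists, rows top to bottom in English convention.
Insert each entry of the permutation into P by Schensted row insertion, recording in Q the position of each new cell.

Insert 5: appended to row 1. P = [[5]], Q = [[1]].
Insert 4: 4 bumps 5 from row 1; 5 starts row 2. P = [[4], [5]], Q = [[1], [2]].
Insert 2: 2 bumps 4 from row 1; 4 bumps 5 from row 2; 5 starts row 3. P = [[2], [4], [5]], Q = [[1], [2], [3]].
Insert 6: appended to row 1. P = [[2, 6], [4], [5]], Q = [[1, 4], [2], [3]].
Insert 1: 1 bumps 2 from row 1; 2 bumps 4 from row 2; 4 bumps 5 from row 3; 5 starts row 4. P = [[1, 6], [2], [4], [5]], Q = [[1, 4], [2], [3], [5]].
Insert 3: 3 bumps 6 from row 1; 6 appends to row 2. P = [[1, 3], [2, 6], [4], [5]], Q = [[1, 4], [2, 6], [3], [5]].
Insert 7: appended to row 1. P = [[1, 3, 7], [2, 6], [4], [5]], Q = [[1, 4, 7], [2, 6], [3], [5]].

So P = [[1, 3, 7], [2, 6], [4], [5]], Q = [[1, 4, 7], [2, 6], [3], [5]].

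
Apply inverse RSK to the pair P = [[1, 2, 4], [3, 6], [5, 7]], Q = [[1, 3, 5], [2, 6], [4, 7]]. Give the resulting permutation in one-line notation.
Reverse the RSK construction: for i from n down to 1, find the cell of Q containing i, remove the entry at that cell from P, and reverse-bump it up through P; the value ejected from row 1 is w(i).

Step i=7: Q has 7 at row 3, column 2; remove 7 from row 3 of P and reverse-bump: 7 enters row 2 and ejects 6; 6 enters row 1 and ejects 4. So w(7) = 4. P is now [[1, 2, 6], [3, 7], [5]].
Step i=6: Q has 6 at row 2, column 2; remove 7 from row 2 of P and reverse-bump: 7 enters row 1 and ejects 6. So w(6) = 6. P is now [[1, 2, 7], [3], [5]].
Step i=5: Q has 5 at row 1, column 3; remove that cell from P, ejecting 7. So w(5) = 7. P is now [[1, 2], [3], [5]].
Step i=4: Q has 4 at row 3, column 1; remove 5 from row 3 of P and reverse-bump: 5 enters row 2 and ejects 3; 3 enters row 1 and ejects 2. So w(4) = 2. P is now [[1, 3], [5]].
Step i=3: Q has 3 at row 1, column 2; remove that cell from P, ejecting 3. So w(3) = 3. P is now [[1], [5]].
Step i=2: Q has 2 at row 2, column 1; remove 5 from row 2 of P and reverse-bump: 5 enters row 1 and ejects 1. So w(2) = 1. P is now [[5]].
Step i=1: Q has 1 at row 1, column 1; remove that cell from P, ejecting 5. So w(1) = 5. P is now [].

So w = 5 1 3 2 7 6 4.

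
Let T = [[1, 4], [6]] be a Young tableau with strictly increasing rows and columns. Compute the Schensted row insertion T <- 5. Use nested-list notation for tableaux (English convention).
5 is larger than every entry of row 1, so it is appended to row 1. The new tableau is [[1, 4, 5], [6]].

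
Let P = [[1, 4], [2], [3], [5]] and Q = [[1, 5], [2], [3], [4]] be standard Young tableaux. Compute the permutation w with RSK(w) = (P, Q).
Reverse the RSK construction: for i from n down to 1, find the cell of Q containing i, remove the entry at that cell from P, and reverse-bump it up through P; the value ejected from row 1 is w(i).

Step i=5: Q has 5 at row 1, column 2; remove that cell from P, ejecting 4. So w(5) = 4. P is now [[1], [2], [3], [5]].
Step i=4: Q has 4 at row 4, column 1; remove 5 from row 4 of P and reverse-bump: 5 enters row 3 and ejects 3; 3 enters row 2 and ejects 2; 2 enters row 1 and ejects 1. So w(4) = 1. P is now [[2], [3], [5]].
Step i=3: Q has 3 at row 3, column 1; remove 5 from row 3 of P and reverse-bump: 5 enters row 2 and ejects 3; 3 enters row 1 and ejects 2. So w(3) = 2. P is now [[3], [5]].
Step i=2: Q has 2 at row 2, column 1; remove 5 from row 2 of P and reverse-bump: 5 enters row 1 and ejects 3. So w(2) = 3. P is now [[5]].
Step i=1: Q has 1 at row 1, column 1; remove that cell from P, ejecting 5. So w(1) = 5. P is now [].

So w = 5 3 2 1 4.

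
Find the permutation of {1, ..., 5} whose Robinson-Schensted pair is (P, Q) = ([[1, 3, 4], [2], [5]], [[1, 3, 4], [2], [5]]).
5 2 3 4 1

Reverse the RSK construction: for i from n down to 1, find the cell of Q containing i, remove the entry at that cell from P, and reverse-bump it up through P; the value ejected from row 1 is w(i).

Step i=5: Q has 5 at row 3, column 1; remove 5 from row 3 of P and reverse-bump: 5 enters row 2 and ejects 2; 2 enters row 1 and ejects 1. So w(5) = 1. P is now [[2, 3, 4], [5]].
Step i=4: Q has 4 at row 1, column 3; remove that cell from P, ejecting 4. So w(4) = 4. P is now [[2, 3], [5]].
Step i=3: Q has 3 at row 1, column 2; remove that cell from P, ejecting 3. So w(3) = 3. P is now [[2], [5]].
Step i=2: Q has 2 at row 2, column 1; remove 5 from row 2 of P and reverse-bump: 5 enters row 1 and ejects 2. So w(2) = 2. P is now [[5]].
Step i=1: Q has 1 at row 1, column 1; remove that cell from P, ejecting 5. So w(1) = 5. P is now [].

So w = 5 2 3 4 1.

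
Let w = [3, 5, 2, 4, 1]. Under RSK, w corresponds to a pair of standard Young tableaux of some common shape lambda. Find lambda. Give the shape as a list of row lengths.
RSK row insertion gives P = [[1, 4], [2, 5], [3]], which has shape [2, 2, 1].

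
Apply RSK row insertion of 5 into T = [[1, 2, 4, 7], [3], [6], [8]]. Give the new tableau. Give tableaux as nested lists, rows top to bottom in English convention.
In row 1, 5 replaces 7 (the leftmost entry greater than 5); 7 is bumped to row 2. 7 is appended to row 2. The new tableau is [[1, 2, 4, 5], [3, 7], [6], [8]].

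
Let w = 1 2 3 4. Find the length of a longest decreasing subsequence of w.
1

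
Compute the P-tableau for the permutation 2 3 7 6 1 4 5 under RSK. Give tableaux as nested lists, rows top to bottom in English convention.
P = [[1, 3, 4, 5], [2, 6], [7]]

After inserting 2: P = [[2]].
After inserting 3: P = [[2, 3]].
After inserting 7: P = [[2, 3, 7]].
After inserting 6: P = [[2, 3, 6], [7]].
After inserting 1: P = [[1, 3, 6], [2], [7]].
After inserting 4: P = [[1, 3, 4], [2, 6], [7]].
After inserting 5: P = [[1, 3, 4, 5], [2, 6], [7]].

So P = [[1, 3, 4, 5], [2, 6], [7]].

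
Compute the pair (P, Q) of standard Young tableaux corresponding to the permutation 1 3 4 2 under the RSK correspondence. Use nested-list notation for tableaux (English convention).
P = [[1, 2, 4], [3]], Q = [[1, 2, 3], [4]]

Insert each entry of the permutation into P by Schensted row insertion, recording in Q the position of each new cell.

Insert 1: appended to row 1. P = [[1]].
Insert 3: appended to row 1. P = [[1, 3]].
Insert 4: appended to row 1. P = [[1, 3, 4]].
Insert 2: 2 bumps 3 from row 1; 3 starts row 2. P = [[1, 2, 4], [3]].

So P = [[1, 2, 4], [3]], Q = [[1, 2, 3], [4]].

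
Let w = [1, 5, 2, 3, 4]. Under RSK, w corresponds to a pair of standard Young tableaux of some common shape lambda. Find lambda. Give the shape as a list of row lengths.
[4, 1]

RSK row insertion gives P = [[1, 2, 3, 4], [5]], which has shape [4, 1].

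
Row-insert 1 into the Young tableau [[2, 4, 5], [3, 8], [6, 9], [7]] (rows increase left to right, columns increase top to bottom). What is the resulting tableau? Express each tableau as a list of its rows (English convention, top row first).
[[1, 4, 5], [2, 8], [3, 9], [6], [7]]

In row 1, 1 replaces 2 (the leftmost entry greater than 1); 2 is bumped to row 2. In row 2, 2 replaces 3 (the leftmost entry greater than 2); 3 is bumped to row 3. In row 3, 3 replaces 6 (the leftmost entry greater than 3); 6 is bumped to row 4. In row 4, 6 replaces 7 (the leftmost entry greater than 6); 7 is bumped to row 5. 7 starts a new row 5. The new tableau is [[1, 4, 5], [2, 8], [3, 9], [6], [7]].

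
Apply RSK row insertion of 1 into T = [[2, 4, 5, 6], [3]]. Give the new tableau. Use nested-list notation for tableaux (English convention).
In row 1, 1 replaces 2 (the leftmost entry greater than 1); 2 is bumped to row 2. In row 2, 2 replaces 3 (the leftmost entry greater than 2); 3 is bumped to row 3. 3 starts a new row 3. The new tableau is [[1, 4, 5, 6], [2], [3]].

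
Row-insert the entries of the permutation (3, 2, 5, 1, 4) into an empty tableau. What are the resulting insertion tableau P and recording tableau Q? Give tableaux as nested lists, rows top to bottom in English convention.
Insert each entry of the permutation into P by Schensted row insertion, recording in Q the position of each new cell.

After inserting 3: P = [[3]].
After inserting 2: P = [[2], [3]].
After inserting 5: P = [[2, 5], [3]].
After inserting 1: P = [[1, 5], [2], [3]].
After inserting 4: P = [[1, 4], [2, 5], [3]].

So P = [[1, 4], [2, 5], [3]], Q = [[1, 3], [2, 5], [4]].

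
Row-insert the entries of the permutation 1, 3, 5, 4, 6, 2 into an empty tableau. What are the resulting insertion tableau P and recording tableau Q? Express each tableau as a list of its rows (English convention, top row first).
P = [[1, 2, 4, 6], [3], [5]], Q = [[1, 2, 3, 5], [4], [6]]

Insert each entry of the permutation into P by Schensted row insertion, recording in Q the position of each new cell.

Insert 1: appended to row 1. P = [[1]].
Insert 3: appended to row 1. P = [[1, 3]].
Insert 5: appended to row 1. P = [[1, 3, 5]].
Insert 4: 4 bumps 5 from row 1; 5 starts row 2. P = [[1, 3, 4], [5]].
Insert 6: appended to row 1. P = [[1, 3, 4, 6], [5]].
Insert 2: 2 bumps 3 from row 1; 3 bumps 5 from row 2; 5 starts row 3. P = [[1, 2, 4, 6], [3], [5]].

So P = [[1, 2, 4, 6], [3], [5]], Q = [[1, 2, 3, 5], [4], [6]].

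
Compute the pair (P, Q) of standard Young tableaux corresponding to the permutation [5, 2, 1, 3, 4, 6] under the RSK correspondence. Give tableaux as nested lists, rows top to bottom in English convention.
Insert each entry of the permutation into P by Schensted row insertion, recording in Q the position of each new cell.

Insert 5: appended to row 1. P = [[5]].
Insert 2: 2 bumps 5 from row 1; 5 starts row 2. P = [[2], [5]].
Insert 1: 1 bumps 2 from row 1; 2 bumps 5 from row 2; 5 starts row 3. P = [[1], [2], [5]].
Insert 3: appended to row 1. P = [[1, 3], [2], [5]].
Insert 4: appended to row 1. P = [[1, 3, 4], [2], [5]].
Insert 6: appended to row 1. P = [[1, 3, 4, 6], [2], [5]].

So P = [[1, 3, 4, 6], [2], [5]], Q = [[1, 4, 5, 6], [2], [3]].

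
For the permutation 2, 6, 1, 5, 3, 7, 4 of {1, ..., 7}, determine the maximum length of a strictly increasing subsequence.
3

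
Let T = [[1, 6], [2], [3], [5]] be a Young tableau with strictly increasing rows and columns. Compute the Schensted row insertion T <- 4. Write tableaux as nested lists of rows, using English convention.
In row 1, 4 replaces 6 (the leftmost entry greater than 4); 6 is bumped to row 2. 6 is appended to row 2. The new tableau is [[1, 4], [2, 6], [3], [5]].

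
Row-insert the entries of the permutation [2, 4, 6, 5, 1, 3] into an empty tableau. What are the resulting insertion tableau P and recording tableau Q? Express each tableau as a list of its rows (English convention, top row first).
P = [[1, 3, 5], [2, 4], [6]], Q = [[1, 2, 3], [4, 6], [5]]

Insert each entry of the permutation into P by Schensted row insertion, recording in Q the position of each new cell.

Insert 2: appended to row 1. P = [[2]], Q = [[1]].
Insert 4: appended to row 1. P = [[2, 4]], Q = [[1, 2]].
Insert 6: appended to row 1. P = [[2, 4, 6]], Q = [[1, 2, 3]].
Insert 5: 5 bumps 6 from row 1; 6 starts row 2. P = [[2, 4, 5], [6]], Q = [[1, 2, 3], [4]].
Insert 1: 1 bumps 2 from row 1; 2 bumps 6 from row 2; 6 starts row 3. P = [[1, 4, 5], [2], [6]], Q = [[1, 2, 3], [4], [5]].
Insert 3: 3 bumps 4 from row 1; 4 appends to row 2. P = [[1, 3, 5], [2, 4], [6]], Q = [[1, 2, 3], [4, 6], [5]].

So P = [[1, 3, 5], [2, 4], [6]], Q = [[1, 2, 3], [4, 6], [5]].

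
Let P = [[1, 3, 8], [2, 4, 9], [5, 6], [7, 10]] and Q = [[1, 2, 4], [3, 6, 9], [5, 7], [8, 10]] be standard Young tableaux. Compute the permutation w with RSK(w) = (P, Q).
Reverse RSK: for i = n, n-1, ..., 1, locate i in Q, remove the corresponding corner cell from P, and reverse-bump its entry up through P; the value ejected from row 1 is w(i).

So w = 5 7 6 10 2 9 4 1 8 3.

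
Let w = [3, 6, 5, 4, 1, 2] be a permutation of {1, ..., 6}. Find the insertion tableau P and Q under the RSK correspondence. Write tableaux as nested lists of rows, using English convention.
Insert each entry of the permutation into P by Schensted row insertion, recording in Q the position of each new cell.

Insert 3: appended to row 1. P = [[3]], Q = [[1]].
Insert 6: appended to row 1. P = [[3, 6]], Q = [[1, 2]].
Insert 5: 5 bumps 6 from row 1; 6 starts row 2. P = [[3, 5], [6]], Q = [[1, 2], [3]].
Insert 4: 4 bumps 5 from row 1; 5 bumps 6 from row 2; 6 starts row 3. P = [[3, 4], [5], [6]], Q = [[1, 2], [3], [4]].
Insert 1: 1 bumps 3 from row 1; 3 bumps 5 from row 2; 5 bumps 6 from row 3; 6 starts row 4. P = [[1, 4], [3], [5], [6]], Q = [[1, 2], [3], [4], [5]].
Insert 2: 2 bumps 4 from row 1; 4 appends to row 2. P = [[1, 2], [3, 4], [5], [6]], Q = [[1, 2], [3, 6], [4], [5]].

So P = [[1, 2], [3, 4], [5], [6]], Q = [[1, 2], [3, 6], [4], [5]].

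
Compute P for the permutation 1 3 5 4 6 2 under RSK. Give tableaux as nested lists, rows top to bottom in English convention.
Insert 1: appended to row 1. P = [[1]].
Insert 3: appended to row 1. P = [[1, 3]].
Insert 5: appended to row 1. P = [[1, 3, 5]].
Insert 4: 4 bumps 5 from row 1; 5 starts row 2. P = [[1, 3, 4], [5]].
Insert 6: appended to row 1. P = [[1, 3, 4, 6], [5]].
Insert 2: 2 bumps 3 from row 1; 3 bumps 5 from row 2; 5 starts row 3. P = [[1, 2, 4, 6], [3], [5]].

So P = [[1, 2, 4, 6], [3], [5]].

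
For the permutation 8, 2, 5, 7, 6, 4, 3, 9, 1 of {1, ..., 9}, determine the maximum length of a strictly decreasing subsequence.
6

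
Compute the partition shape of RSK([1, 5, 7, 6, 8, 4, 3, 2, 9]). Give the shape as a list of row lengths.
Row-insert each entry into an empty tableau.

After inserting 1: P = [[1]].
After inserting 5: P = [[1, 5]].
After inserting 7: P = [[1, 5, 7]].
After inserting 6: P = [[1, 5, 6], [7]].
After inserting 8: P = [[1, 5, 6, 8], [7]].
After inserting 4: P = [[1, 4, 6, 8], [5], [7]].
After inserting 3: P = [[1, 3, 6, 8], [4], [5], [7]].
After inserting 2: P = [[1, 2, 6, 8], [3], [4], [5], [7]].
After inserting 9: P = [[1, 2, 6, 8, 9], [3], [4], [5], [7]].

The final insertion tableau P = [[1, 2, 6, 8, 9], [3], [4], [5], [7]] has shape [5, 1, 1, 1, 1].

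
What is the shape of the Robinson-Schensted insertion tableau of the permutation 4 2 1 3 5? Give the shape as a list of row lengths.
Row-insert each entry into an empty tableau.

After inserting 4: P = [[4]].
After inserting 2: P = [[2], [4]].
After inserting 1: P = [[1], [2], [4]].
After inserting 3: P = [[1, 3], [2], [4]].
After inserting 5: P = [[1, 3, 5], [2], [4]].

The final insertion tableau P = [[1, 3, 5], [2], [4]] has shape [3, 1, 1].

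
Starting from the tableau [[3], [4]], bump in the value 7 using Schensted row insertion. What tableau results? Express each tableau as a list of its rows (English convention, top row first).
[[3, 7], [4]]

7 is larger than every entry of row 1, so it is appended to row 1. The new tableau is [[3, 7], [4]].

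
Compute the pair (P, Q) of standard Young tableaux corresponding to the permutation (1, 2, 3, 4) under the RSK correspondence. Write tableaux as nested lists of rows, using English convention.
Insert each entry of the permutation into P by Schensted row insertion, recording in Q the position of each new cell.

Insert 1: appended to row 1. P = [[1]], Q = [[1]].
Insert 2: appended to row 1. P = [[1, 2]], Q = [[1, 2]].
Insert 3: appended to row 1. P = [[1, 2, 3]], Q = [[1, 2, 3]].
Insert 4: appended to row 1. P = [[1, 2, 3, 4]], Q = [[1, 2, 3, 4]].

So P = [[1, 2, 3, 4]], Q = [[1, 2, 3, 4]].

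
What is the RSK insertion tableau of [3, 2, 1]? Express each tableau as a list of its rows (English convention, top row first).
P = [[1], [2], [3]]

Insert 3: appended to row 1. P = [[3]].
Insert 2: 2 bumps 3 from row 1; 3 starts row 2. P = [[2], [3]].
Insert 1: 1 bumps 2 from row 1; 2 bumps 3 from row 2; 3 starts row 3. P = [[1], [2], [3]].

So P = [[1], [2], [3]].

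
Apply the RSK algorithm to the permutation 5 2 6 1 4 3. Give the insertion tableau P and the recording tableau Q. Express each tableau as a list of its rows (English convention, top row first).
Insert each entry of the permutation into P by Schensted row insertion, recording in Q the position of each new cell.

Insert 5: appended to row 1. P = [[5]].
Insert 2: 2 bumps 5 from row 1; 5 starts row 2. P = [[2], [5]].
Insert 6: appended to row 1. P = [[2, 6], [5]].
Insert 1: 1 bumps 2 from row 1; 2 bumps 5 from row 2; 5 starts row 3. P = [[1, 6], [2], [5]].
Insert 4: 4 bumps 6 from row 1; 6 appends to row 2. P = [[1, 4], [2, 6], [5]].
Insert 3: 3 bumps 4 from row 1; 4 bumps 6 from row 2; 6 appends to row 3. P = [[1, 3], [2, 4], [5, 6]].

So P = [[1, 3], [2, 4], [5, 6]], Q = [[1, 3], [2, 5], [4, 6]].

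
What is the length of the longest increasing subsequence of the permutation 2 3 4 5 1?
4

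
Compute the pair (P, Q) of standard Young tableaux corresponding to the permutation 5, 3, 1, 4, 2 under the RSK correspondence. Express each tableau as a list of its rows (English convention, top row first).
P = [[1, 2], [3, 4], [5]], Q = [[1, 4], [2, 5], [3]]

Insert each entry of the permutation into P by Schensted row insertion, recording in Q the position of each new cell.

After inserting 5: P = [[5]].
After inserting 3: P = [[3], [5]].
After inserting 1: P = [[1], [3], [5]].
After inserting 4: P = [[1, 4], [3], [5]].
After inserting 2: P = [[1, 2], [3, 4], [5]].

So P = [[1, 2], [3, 4], [5]], Q = [[1, 4], [2, 5], [3]].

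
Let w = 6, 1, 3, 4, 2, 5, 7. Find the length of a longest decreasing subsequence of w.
3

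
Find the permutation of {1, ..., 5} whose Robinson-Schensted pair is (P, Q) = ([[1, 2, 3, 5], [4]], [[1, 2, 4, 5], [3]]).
1 4 2 3 5

Reverse the RSK construction: for i from n down to 1, find the cell of Q containing i, remove the entry at that cell from P, and reverse-bump it up through P; the value ejected from row 1 is w(i).

Step i=5: Q has 5 at row 1, column 4; remove that cell from P, ejecting 5. So w(5) = 5. P is now [[1, 2, 3], [4]].
Step i=4: Q has 4 at row 1, column 3; remove that cell from P, ejecting 3. So w(4) = 3. P is now [[1, 2], [4]].
Step i=3: Q has 3 at row 2, column 1; remove 4 from row 2 of P and reverse-bump: 4 enters row 1 and ejects 2. So w(3) = 2. P is now [[1, 4]].
Step i=2: Q has 2 at row 1, column 2; remove that cell from P, ejecting 4. So w(2) = 4. P is now [[1]].
Step i=1: Q has 1 at row 1, column 1; remove that cell from P, ejecting 1. So w(1) = 1. P is now [].

So w = 1 4 2 3 5.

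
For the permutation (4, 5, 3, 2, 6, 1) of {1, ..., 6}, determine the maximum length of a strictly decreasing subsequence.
4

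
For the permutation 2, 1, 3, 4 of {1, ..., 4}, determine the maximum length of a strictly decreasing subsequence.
2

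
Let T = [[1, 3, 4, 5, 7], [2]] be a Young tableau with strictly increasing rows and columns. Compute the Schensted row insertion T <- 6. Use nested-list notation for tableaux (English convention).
[[1, 3, 4, 5, 6], [2, 7]]

In row 1, 6 replaces 7 (the leftmost entry greater than 6); 7 is bumped to row 2. 7 is appended to row 2. The new tableau is [[1, 3, 4, 5, 6], [2, 7]].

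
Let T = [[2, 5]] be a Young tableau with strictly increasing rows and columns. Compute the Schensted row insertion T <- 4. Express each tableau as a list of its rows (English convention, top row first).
[[2, 4], [5]]

In row 1, 4 replaces 5 (the leftmost entry greater than 4); 5 is bumped to row 2. 5 starts a new row 2. The new tableau is [[2, 4], [5]].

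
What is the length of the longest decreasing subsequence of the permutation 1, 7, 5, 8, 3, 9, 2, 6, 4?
4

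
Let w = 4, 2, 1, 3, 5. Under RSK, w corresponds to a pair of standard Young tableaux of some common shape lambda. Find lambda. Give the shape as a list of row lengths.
Row-insert each entry into an empty tableau.

After inserting 4: P = [[4]].
After inserting 2: P = [[2], [4]].
After inserting 1: P = [[1], [2], [4]].
After inserting 3: P = [[1, 3], [2], [4]].
After inserting 5: P = [[1, 3, 5], [2], [4]].

The final insertion tableau P = [[1, 3, 5], [2], [4]] has shape [3, 1, 1].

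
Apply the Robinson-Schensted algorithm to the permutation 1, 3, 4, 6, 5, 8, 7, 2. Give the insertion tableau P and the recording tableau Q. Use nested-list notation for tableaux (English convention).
Insert each entry of the permutation into P by Schensted row insertion, recording in Q the position of each new cell.

Insert 1: appended to row 1. P = [[1]].
Insert 3: appended to row 1. P = [[1, 3]].
Insert 4: appended to row 1. P = [[1, 3, 4]].
Insert 6: appended to row 1. P = [[1, 3, 4, 6]].
Insert 5: 5 bumps 6 from row 1; 6 starts row 2. P = [[1, 3, 4, 5], [6]].
Insert 8: appended to row 1. P = [[1, 3, 4, 5, 8], [6]].
Insert 7: 7 bumps 8 from row 1; 8 appends to row 2. P = [[1, 3, 4, 5, 7], [6, 8]].
Insert 2: 2 bumps 3 from row 1; 3 bumps 6 from row 2; 6 starts row 3. P = [[1, 2, 4, 5, 7], [3, 8], [6]].

So P = [[1, 2, 4, 5, 7], [3, 8], [6]], Q = [[1, 2, 3, 4, 6], [5, 7], [8]].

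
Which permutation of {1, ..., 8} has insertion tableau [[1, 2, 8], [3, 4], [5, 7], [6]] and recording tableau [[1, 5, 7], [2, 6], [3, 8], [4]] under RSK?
6 5 3 1 7 4 8 2

Reverse the RSK construction: for i from n down to 1, find the cell of Q containing i, remove the entry at that cell from P, and reverse-bump it up through P; the value ejected from row 1 is w(i).

Step i=8: Q has 8 at row 3, column 2; remove 7 from row 3 of P and reverse-bump: 7 enters row 2 and ejects 4; 4 enters row 1 and ejects 2. So w(8) = 2. P is now [[1, 4, 8], [3, 7], [5], [6]].
Step i=7: Q has 7 at row 1, column 3; remove that cell from P, ejecting 8. So w(7) = 8. P is now [[1, 4], [3, 7], [5], [6]].
Step i=6: Q has 6 at row 2, column 2; remove 7 from row 2 of P and reverse-bump: 7 enters row 1 and ejects 4. So w(6) = 4. P is now [[1, 7], [3], [5], [6]].
Step i=5: Q has 5 at row 1, column 2; remove that cell from P, ejecting 7. So w(5) = 7. P is now [[1], [3], [5], [6]].
Step i=4: Q has 4 at row 4, column 1; remove 6 from row 4 of P and reverse-bump: 6 enters row 3 and ejects 5; 5 enters row 2 and ejects 3; 3 enters row 1 and ejects 1. So w(4) = 1. P is now [[3], [5], [6]].
Step i=3: Q has 3 at row 3, column 1; remove 6 from row 3 of P and reverse-bump: 6 enters row 2 and ejects 5; 5 enters row 1 and ejects 3. So w(3) = 3. P is now [[5], [6]].
Step i=2: Q has 2 at row 2, column 1; remove 6 from row 2 of P and reverse-bump: 6 enters row 1 and ejects 5. So w(2) = 5. P is now [[6]].
Step i=1: Q has 1 at row 1, column 1; remove that cell from P, ejecting 6. So w(1) = 6. P is now [].

So w = 6 5 3 1 7 4 8 2.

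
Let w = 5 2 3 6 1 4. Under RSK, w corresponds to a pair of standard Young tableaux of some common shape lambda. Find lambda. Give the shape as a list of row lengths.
[3, 2, 1]

RSK row insertion gives P = [[1, 3, 4], [2, 6], [5]], which has shape [3, 2, 1].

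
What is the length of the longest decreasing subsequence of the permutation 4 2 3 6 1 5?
3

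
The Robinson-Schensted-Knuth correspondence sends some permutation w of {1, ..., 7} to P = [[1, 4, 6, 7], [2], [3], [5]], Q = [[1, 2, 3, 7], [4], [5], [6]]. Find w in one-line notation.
Reverse the RSK construction: for i from n down to 1, find the cell of Q containing i, remove the entry at that cell from P, and reverse-bump it up through P; the value ejected from row 1 is w(i).

Step i=7: Q has 7 at row 1, column 4; remove that cell from P, ejecting 7. So w(7) = 7. P is now [[1, 4, 6], [2], [3], [5]].
Step i=6: Q has 6 at row 4, column 1; remove 5 from row 4 of P and reverse-bump: 5 enters row 3 and ejects 3; 3 enters row 2 and ejects 2; 2 enters row 1 and ejects 1. So w(6) = 1. P is now [[2, 4, 6], [3], [5]].
Step i=5: Q has 5 at row 3, column 1; remove 5 from row 3 of P and reverse-bump: 5 enters row 2 and ejects 3; 3 enters row 1 and ejects 2. So w(5) = 2. P is now [[3, 4, 6], [5]].
Step i=4: Q has 4 at row 2, column 1; remove 5 from row 2 of P and reverse-bump: 5 enters row 1 and ejects 4. So w(4) = 4. P is now [[3, 5, 6]].
Step i=3: Q has 3 at row 1, column 3; remove that cell from P, ejecting 6. So w(3) = 6. P is now [[3, 5]].
Step i=2: Q has 2 at row 1, column 2; remove that cell from P, ejecting 5. So w(2) = 5. P is now [[3]].
Step i=1: Q has 1 at row 1, column 1; remove that cell from P, ejecting 3. So w(1) = 3. P is now [].

So w = 3 5 6 4 2 1 7.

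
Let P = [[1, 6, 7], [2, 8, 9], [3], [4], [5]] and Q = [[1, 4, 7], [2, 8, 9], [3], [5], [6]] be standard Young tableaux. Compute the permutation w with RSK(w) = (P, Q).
5 4 3 8 2 1 9 6 7

Reverse the RSK construction: for i from n down to 1, find the cell of Q containing i, remove the entry at that cell from P, and reverse-bump it up through P; the value ejected from row 1 is w(i).

Step i=9: Q has 9 at row 2, column 3; remove 9 from row 2 of P and reverse-bump: 9 enters row 1 and ejects 7. So w(9) = 7. P is now [[1, 6, 9], [2, 8], [3], [4], [5]].
Step i=8: Q has 8 at row 2, column 2; remove 8 from row 2 of P and reverse-bump: 8 enters row 1 and ejects 6. So w(8) = 6. P is now [[1, 8, 9], [2], [3], [4], [5]].
Step i=7: Q has 7 at row 1, column 3; remove that cell from P, ejecting 9. So w(7) = 9. P is now [[1, 8], [2], [3], [4], [5]].
Step i=6: Q has 6 at row 5, column 1; remove 5 from row 5 of P and reverse-bump: 5 enters row 4 and ejects 4; 4 enters row 3 and ejects 3; 3 enters row 2 and ejects 2; 2 enters row 1 and ejects 1. So w(6) = 1. P is now [[2, 8], [3], [4], [5]].
Step i=5: Q has 5 at row 4, column 1; remove 5 from row 4 of P and reverse-bump: 5 enters row 3 and ejects 4; 4 enters row 2 and ejects 3; 3 enters row 1 and ejects 2. So w(5) = 2. P is now [[3, 8], [4], [5]].
Step i=4: Q has 4 at row 1, column 2; remove that cell from P, ejecting 8. So w(4) = 8. P is now [[3], [4], [5]].
Step i=3: Q has 3 at row 3, column 1; remove 5 from row 3 of P and reverse-bump: 5 enters row 2 and ejects 4; 4 enters row 1 and ejects 3. So w(3) = 3. P is now [[4], [5]].
Step i=2: Q has 2 at row 2, column 1; remove 5 from row 2 of P and reverse-bump: 5 enters row 1 and ejects 4. So w(2) = 4. P is now [[5]].
Step i=1: Q has 1 at row 1, column 1; remove that cell from P, ejecting 5. So w(1) = 5. P is now [].

So w = 5 4 3 8 2 1 9 6 7.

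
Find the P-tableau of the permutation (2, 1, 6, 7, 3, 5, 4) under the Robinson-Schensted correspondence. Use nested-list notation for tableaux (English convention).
P = [[1, 3, 4], [2, 5, 7], [6]]

Insert 2: appended to row 1. P = [[2]].
Insert 1: 1 bumps 2 from row 1; 2 starts row 2. P = [[1], [2]].
Insert 6: appended to row 1. P = [[1, 6], [2]].
Insert 7: appended to row 1. P = [[1, 6, 7], [2]].
Insert 3: 3 bumps 6 from row 1; 6 appends to row 2. P = [[1, 3, 7], [2, 6]].
Insert 5: 5 bumps 7 from row 1; 7 appends to row 2. P = [[1, 3, 5], [2, 6, 7]].
Insert 4: 4 bumps 5 from row 1; 5 bumps 6 from row 2; 6 starts row 3. P = [[1, 3, 4], [2, 5, 7], [6]].

So P = [[1, 3, 4], [2, 5, 7], [6]].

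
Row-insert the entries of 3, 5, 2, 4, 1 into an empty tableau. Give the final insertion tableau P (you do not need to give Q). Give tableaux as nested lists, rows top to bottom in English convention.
After inserting 3: P = [[3]].
After inserting 5: P = [[3, 5]].
After inserting 2: P = [[2, 5], [3]].
After inserting 4: P = [[2, 4], [3, 5]].
After inserting 1: P = [[1, 4], [2, 5], [3]].

So P = [[1, 4], [2, 5], [3]].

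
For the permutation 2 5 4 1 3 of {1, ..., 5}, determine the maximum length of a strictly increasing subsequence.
2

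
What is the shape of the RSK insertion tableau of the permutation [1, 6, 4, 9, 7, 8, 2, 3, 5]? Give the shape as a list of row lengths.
RSK row insertion gives P = [[1, 2, 3, 5], [4, 7, 8], [6, 9]], which has shape [4, 3, 2].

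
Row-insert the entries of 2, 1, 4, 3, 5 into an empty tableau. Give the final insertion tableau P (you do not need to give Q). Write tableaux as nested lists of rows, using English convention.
Insert 2: appended to row 1. P = [[2]].
Insert 1: 1 bumps 2 from row 1; 2 starts row 2. P = [[1], [2]].
Insert 4: appended to row 1. P = [[1, 4], [2]].
Insert 3: 3 bumps 4 from row 1; 4 appends to row 2. P = [[1, 3], [2, 4]].
Insert 5: appended to row 1. P = [[1, 3, 5], [2, 4]].

So P = [[1, 3, 5], [2, 4]].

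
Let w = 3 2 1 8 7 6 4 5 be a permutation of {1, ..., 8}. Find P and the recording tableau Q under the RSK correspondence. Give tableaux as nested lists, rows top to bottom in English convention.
P = [[1, 4, 5], [2, 6], [3, 7], [8]], Q = [[1, 4, 8], [2, 5], [3, 6], [7]]

Insert each entry of the permutation into P by Schensted row insertion, recording in Q the position of each new cell.

Insert 3: appended to row 1. P = [[3]].
Insert 2: 2 bumps 3 from row 1; 3 starts row 2. P = [[2], [3]].
Insert 1: 1 bumps 2 from row 1; 2 bumps 3 from row 2; 3 starts row 3. P = [[1], [2], [3]].
Insert 8: appended to row 1. P = [[1, 8], [2], [3]].
Insert 7: 7 bumps 8 from row 1; 8 appends to row 2. P = [[1, 7], [2, 8], [3]].
Insert 6: 6 bumps 7 from row 1; 7 bumps 8 from row 2; 8 appends to row 3. P = [[1, 6], [2, 7], [3, 8]].
Insert 4: 4 bumps 6 from row 1; 6 bumps 7 from row 2; 7 bumps 8 from row 3; 8 starts row 4. P = [[1, 4], [2, 6], [3, 7], [8]].
Insert 5: appended to row 1. P = [[1, 4, 5], [2, 6], [3, 7], [8]].

So P = [[1, 4, 5], [2, 6], [3, 7], [8]], Q = [[1, 4, 8], [2, 5], [3, 6], [7]].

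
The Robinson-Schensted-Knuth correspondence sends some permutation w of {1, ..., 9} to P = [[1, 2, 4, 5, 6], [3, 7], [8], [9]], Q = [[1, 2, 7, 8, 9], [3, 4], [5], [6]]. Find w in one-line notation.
Reverse RSK: for i = n, n-1, ..., 1, locate i in Q, remove the corresponding corner cell from P, and reverse-bump its entry up through P; the value ejected from row 1 is w(i).

So w = 3 9 1 8 7 2 4 5 6.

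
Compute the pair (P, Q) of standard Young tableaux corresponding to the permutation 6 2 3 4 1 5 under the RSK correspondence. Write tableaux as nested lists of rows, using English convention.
Insert each entry of the permutation into P by Schensted row insertion, recording in Q the position of each new cell.

Insert 6: appended to row 1. P = [[6]], Q = [[1]].
Insert 2: 2 bumps 6 from row 1; 6 starts row 2. P = [[2], [6]], Q = [[1], [2]].
Insert 3: appended to row 1. P = [[2, 3], [6]], Q = [[1, 3], [2]].
Insert 4: appended to row 1. P = [[2, 3, 4], [6]], Q = [[1, 3, 4], [2]].
Insert 1: 1 bumps 2 from row 1; 2 bumps 6 from row 2; 6 starts row 3. P = [[1, 3, 4], [2], [6]], Q = [[1, 3, 4], [2], [5]].
Insert 5: appended to row 1. P = [[1, 3, 4, 5], [2], [6]], Q = [[1, 3, 4, 6], [2], [5]].

So P = [[1, 3, 4, 5], [2], [6]], Q = [[1, 3, 4, 6], [2], [5]].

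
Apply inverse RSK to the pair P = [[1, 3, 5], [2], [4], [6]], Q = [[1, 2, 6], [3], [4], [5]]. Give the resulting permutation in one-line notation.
Reverse the RSK construction: for i from n down to 1, find the cell of Q containing i, remove the entry at that cell from P, and reverse-bump it up through P; the value ejected from row 1 is w(i).

Step i=6: Q has 6 at row 1, column 3; remove that cell from P, ejecting 5. So w(6) = 5. P is now [[1, 3], [2], [4], [6]].
Step i=5: Q has 5 at row 4, column 1; remove 6 from row 4 of P and reverse-bump: 6 enters row 3 and ejects 4; 4 enters row 2 and ejects 2; 2 enters row 1 and ejects 1. So w(5) = 1. P is now [[2, 3], [4], [6]].
Step i=4: Q has 4 at row 3, column 1; remove 6 from row 3 of P and reverse-bump: 6 enters row 2 and ejects 4; 4 enters row 1 and ejects 3. So w(4) = 3. P is now [[2, 4], [6]].
Step i=3: Q has 3 at row 2, column 1; remove 6 from row 2 of P and reverse-bump: 6 enters row 1 and ejects 4. So w(3) = 4. P is now [[2, 6]].
Step i=2: Q has 2 at row 1, column 2; remove that cell from P, ejecting 6. So w(2) = 6. P is now [[2]].
Step i=1: Q has 1 at row 1, column 1; remove that cell from P, ejecting 2. So w(1) = 2. P is now [].

So w = 2 6 4 3 1 5.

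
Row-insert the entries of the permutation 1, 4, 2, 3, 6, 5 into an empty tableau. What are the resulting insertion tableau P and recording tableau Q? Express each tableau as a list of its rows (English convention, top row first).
P = [[1, 2, 3, 5], [4, 6]], Q = [[1, 2, 4, 5], [3, 6]]

Insert each entry of the permutation into P by Schensted row insertion, recording in Q the position of each new cell.

After inserting 1: P = [[1]].
After inserting 4: P = [[1, 4]].
After inserting 2: P = [[1, 2], [4]].
After inserting 3: P = [[1, 2, 3], [4]].
After inserting 6: P = [[1, 2, 3, 6], [4]].
After inserting 5: P = [[1, 2, 3, 5], [4, 6]].

So P = [[1, 2, 3, 5], [4, 6]], Q = [[1, 2, 4, 5], [3, 6]].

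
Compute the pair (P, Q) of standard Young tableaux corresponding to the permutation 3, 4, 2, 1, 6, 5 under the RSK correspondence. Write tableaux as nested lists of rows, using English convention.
P = [[1, 4, 5], [2, 6], [3]], Q = [[1, 2, 5], [3, 6], [4]]

Insert each entry of the permutation into P by Schensted row insertion, recording in Q the position of each new cell.

Insert 3: appended to row 1. P = [[3]], Q = [[1]].
Insert 4: appended to row 1. P = [[3, 4]], Q = [[1, 2]].
Insert 2: 2 bumps 3 from row 1; 3 starts row 2. P = [[2, 4], [3]], Q = [[1, 2], [3]].
Insert 1: 1 bumps 2 from row 1; 2 bumps 3 from row 2; 3 starts row 3. P = [[1, 4], [2], [3]], Q = [[1, 2], [3], [4]].
Insert 6: appended to row 1. P = [[1, 4, 6], [2], [3]], Q = [[1, 2, 5], [3], [4]].
Insert 5: 5 bumps 6 from row 1; 6 appends to row 2. P = [[1, 4, 5], [2, 6], [3]], Q = [[1, 2, 5], [3, 6], [4]].

So P = [[1, 4, 5], [2, 6], [3]], Q = [[1, 2, 5], [3, 6], [4]].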